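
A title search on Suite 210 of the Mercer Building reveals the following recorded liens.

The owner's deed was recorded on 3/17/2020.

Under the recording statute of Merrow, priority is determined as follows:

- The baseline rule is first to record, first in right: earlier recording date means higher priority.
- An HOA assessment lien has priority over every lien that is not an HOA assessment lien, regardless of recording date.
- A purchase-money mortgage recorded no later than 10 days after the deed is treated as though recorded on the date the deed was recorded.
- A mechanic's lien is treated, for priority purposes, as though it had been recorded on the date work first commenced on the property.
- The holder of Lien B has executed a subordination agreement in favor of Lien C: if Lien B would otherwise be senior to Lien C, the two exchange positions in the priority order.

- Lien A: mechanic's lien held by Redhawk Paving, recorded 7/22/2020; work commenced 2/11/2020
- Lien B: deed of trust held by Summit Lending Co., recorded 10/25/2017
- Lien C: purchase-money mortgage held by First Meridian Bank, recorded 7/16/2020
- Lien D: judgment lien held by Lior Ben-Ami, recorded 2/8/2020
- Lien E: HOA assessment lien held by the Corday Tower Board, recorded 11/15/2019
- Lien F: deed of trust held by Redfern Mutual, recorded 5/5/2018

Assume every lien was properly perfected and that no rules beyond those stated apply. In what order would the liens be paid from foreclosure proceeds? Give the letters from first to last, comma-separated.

E, C, F, D, A, B

Effective dates: A's effective date is 2/11/2020, when work began; C missed the 10-day window (121 days after the deed), so its recording date stands.
E, as an HOA assessment lien, has superpriority and ranks first.
The other liens, earliest effective date first: B (10/25/2017), F (5/5/2018), D (2/8/2020), A (2/11/2020), C (7/16/2020).
B is senior to C before the subordination, so the two trade places.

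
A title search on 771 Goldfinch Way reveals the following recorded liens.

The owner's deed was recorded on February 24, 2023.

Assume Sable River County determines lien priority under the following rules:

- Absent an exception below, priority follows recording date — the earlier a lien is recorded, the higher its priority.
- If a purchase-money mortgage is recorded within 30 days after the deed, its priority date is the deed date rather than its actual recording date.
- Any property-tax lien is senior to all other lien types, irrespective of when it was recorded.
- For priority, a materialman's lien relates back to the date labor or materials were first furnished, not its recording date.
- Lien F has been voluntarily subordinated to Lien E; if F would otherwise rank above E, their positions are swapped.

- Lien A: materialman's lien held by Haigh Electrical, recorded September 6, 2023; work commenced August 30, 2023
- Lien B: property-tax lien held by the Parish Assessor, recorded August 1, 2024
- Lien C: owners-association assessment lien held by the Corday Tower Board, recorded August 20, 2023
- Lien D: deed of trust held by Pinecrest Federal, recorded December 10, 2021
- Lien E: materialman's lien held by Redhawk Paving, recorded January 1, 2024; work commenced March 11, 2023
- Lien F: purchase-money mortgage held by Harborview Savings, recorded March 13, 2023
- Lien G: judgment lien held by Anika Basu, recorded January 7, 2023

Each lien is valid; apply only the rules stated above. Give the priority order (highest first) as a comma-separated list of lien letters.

Effective dates: A relates back to August 30, 2023 (work commenced); E is treated as recorded March 11, 2023, the work-commencement date; F relates back to the deed date February 24, 2023.
As a property-tax lien, B is senior to every other lien.
Among the remaining liens, by effective date: D (December 10, 2021), G (January 7, 2023), F (February 24, 2023), E (March 11, 2023), C (August 20, 2023), A (August 30, 2023).
The subordination applies — F was senior to E — so F and E swap.

B, D, G, E, F, C, A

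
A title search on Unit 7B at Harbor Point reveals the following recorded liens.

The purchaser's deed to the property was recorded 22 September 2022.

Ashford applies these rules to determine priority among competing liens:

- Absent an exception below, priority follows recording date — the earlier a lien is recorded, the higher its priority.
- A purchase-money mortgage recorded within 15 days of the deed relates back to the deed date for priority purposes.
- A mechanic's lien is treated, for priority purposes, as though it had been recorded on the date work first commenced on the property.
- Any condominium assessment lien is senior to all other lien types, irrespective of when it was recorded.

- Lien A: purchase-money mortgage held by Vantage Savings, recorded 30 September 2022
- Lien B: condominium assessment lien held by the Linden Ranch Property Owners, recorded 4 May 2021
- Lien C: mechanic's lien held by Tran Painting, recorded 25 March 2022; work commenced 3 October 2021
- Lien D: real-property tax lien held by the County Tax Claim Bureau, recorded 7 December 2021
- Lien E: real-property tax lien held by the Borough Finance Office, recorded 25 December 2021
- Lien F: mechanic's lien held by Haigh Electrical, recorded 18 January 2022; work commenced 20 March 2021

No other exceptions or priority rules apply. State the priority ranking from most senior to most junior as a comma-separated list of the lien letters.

B, F, C, D, E, A

Adjusting effective dates: A relates back to the deed date 22 September 2022; C's effective date is 3 October 2021, when work began; F relates back to 20 March 2021 (work commenced).
B, as a condominium assessment lien, has superpriority and ranks first.
The other liens, earliest effective date first: F (20 March 2021), C (3 October 2021), D (7 December 2021), E (25 December 2021), A (22 September 2022).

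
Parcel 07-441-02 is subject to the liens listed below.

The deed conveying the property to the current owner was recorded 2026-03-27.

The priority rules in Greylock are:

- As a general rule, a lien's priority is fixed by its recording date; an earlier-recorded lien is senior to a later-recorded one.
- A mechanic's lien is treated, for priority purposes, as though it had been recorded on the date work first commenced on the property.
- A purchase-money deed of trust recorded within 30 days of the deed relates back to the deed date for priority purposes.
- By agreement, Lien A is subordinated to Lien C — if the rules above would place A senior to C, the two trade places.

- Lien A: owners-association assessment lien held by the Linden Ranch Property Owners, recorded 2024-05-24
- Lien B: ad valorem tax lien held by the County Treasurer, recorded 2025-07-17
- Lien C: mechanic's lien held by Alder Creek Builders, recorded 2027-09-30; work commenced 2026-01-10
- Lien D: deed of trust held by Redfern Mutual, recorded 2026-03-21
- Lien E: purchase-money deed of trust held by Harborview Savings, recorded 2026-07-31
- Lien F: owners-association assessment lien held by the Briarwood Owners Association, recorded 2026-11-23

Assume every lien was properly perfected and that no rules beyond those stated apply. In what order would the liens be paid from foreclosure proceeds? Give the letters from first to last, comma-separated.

Adjusting effective dates: C relates back to 2026-01-10 (work commenced); E was recorded 126 days after the deed, outside the 30-day window, so it keeps its recording date.
By effective date: A (2024-05-24), B (2025-07-17), C (2026-01-10), D (2026-03-21), E (2026-07-31), F (2026-11-23).
A would otherwise be senior to C, so under the subordination agreement A and C exchange positions.

C, B, A, D, E, F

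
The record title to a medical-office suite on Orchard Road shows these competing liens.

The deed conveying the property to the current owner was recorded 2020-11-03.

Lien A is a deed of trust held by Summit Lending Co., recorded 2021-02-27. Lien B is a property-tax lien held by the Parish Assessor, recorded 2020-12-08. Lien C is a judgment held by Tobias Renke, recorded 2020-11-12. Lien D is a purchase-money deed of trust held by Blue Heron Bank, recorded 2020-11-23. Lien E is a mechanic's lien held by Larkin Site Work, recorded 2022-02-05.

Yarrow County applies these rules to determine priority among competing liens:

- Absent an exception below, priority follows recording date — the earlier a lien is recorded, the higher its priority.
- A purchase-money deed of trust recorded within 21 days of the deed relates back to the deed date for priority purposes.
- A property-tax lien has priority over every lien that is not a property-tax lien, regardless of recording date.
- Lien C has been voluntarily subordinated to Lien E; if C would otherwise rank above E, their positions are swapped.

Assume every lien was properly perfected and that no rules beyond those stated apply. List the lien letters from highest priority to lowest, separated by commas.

B, D, E, A, C

Effective dates: D's effective date is the deed date, 2020-11-03.
B is a property-tax lien, so it outranks all other liens regardless of date.
Among the remaining liens, by effective date: D (2020-11-03), C (2020-11-12), A (2021-02-27), E (2022-02-05).
C is senior to E before the subordination, so the two trade places.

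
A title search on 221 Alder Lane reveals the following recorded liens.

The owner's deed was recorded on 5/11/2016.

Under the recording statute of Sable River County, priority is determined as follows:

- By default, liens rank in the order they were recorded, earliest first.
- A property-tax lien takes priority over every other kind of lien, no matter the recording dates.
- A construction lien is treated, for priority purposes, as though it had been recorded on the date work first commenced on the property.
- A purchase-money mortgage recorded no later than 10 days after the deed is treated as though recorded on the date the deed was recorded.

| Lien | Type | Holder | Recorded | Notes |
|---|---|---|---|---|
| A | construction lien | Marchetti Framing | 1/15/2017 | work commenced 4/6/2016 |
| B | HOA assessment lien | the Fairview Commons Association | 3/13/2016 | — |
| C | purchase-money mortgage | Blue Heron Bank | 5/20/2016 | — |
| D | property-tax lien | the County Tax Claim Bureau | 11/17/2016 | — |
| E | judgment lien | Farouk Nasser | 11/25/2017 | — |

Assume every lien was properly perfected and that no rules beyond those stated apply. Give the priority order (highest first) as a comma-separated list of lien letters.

Adjusting effective dates: A is treated as recorded 4/6/2016, the work-commencement date; C's effective date is the deed date, 5/11/2016.
D is a property-tax lien, so it outranks all other liens regardless of date.
Remaining liens by effective date: B (3/13/2016), A (4/6/2016), C (5/11/2016), E (11/25/2017).

D, B, A, C, E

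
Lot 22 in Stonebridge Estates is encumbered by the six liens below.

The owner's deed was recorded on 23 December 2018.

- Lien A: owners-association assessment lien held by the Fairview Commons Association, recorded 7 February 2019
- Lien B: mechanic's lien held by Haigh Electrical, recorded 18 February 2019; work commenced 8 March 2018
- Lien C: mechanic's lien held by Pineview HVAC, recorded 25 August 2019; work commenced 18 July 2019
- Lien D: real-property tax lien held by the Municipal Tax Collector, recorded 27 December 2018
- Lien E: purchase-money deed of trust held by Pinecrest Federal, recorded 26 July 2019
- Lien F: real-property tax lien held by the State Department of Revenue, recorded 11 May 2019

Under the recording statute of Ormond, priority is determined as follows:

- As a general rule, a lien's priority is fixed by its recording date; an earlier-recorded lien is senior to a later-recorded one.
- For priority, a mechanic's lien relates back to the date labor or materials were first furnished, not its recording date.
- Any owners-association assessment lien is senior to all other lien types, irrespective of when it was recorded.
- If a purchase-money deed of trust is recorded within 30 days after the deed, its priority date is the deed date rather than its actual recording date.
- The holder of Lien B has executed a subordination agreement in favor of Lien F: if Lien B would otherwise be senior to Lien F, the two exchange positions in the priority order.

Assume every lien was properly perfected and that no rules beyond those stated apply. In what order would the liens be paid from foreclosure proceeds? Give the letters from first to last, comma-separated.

A, F, D, B, C, E

Adjusting effective dates: B is treated as recorded 8 March 2018, the work-commencement date; C is treated as recorded 18 July 2019, the work-commencement date; E was recorded 215 days after the deed, outside the 30-day window, so it keeps its recording date.
A is an owners-association assessment lien and takes priority over every other lien.
Remaining liens by effective date: B (8 March 2018), D (27 December 2018), F (11 May 2019), C (18 July 2019), E (26 July 2019).
B would otherwise be senior to F, so under the subordination agreement B and F exchange positions.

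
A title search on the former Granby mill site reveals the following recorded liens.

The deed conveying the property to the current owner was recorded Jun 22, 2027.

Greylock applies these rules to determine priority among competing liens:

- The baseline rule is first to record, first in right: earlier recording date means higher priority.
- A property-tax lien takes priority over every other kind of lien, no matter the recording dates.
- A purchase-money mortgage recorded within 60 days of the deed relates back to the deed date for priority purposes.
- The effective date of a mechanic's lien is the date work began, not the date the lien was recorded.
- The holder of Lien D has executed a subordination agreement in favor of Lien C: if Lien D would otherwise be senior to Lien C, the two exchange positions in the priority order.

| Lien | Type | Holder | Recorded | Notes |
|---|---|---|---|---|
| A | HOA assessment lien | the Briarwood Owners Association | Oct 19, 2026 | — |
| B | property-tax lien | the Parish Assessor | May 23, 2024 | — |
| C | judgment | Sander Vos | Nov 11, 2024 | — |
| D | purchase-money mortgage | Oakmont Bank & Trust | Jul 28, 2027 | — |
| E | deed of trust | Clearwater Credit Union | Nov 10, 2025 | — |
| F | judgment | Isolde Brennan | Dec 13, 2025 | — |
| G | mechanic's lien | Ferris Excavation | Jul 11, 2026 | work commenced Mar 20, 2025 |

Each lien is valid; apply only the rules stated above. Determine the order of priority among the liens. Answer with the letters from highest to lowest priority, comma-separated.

Adjusting effective dates: D was recorded within the 60-day window, so its effective date is the deed date Jun 22, 2027; G is treated as recorded Mar 20, 2025, the work-commencement date.
B is a property-tax lien, so it outranks all other liens regardless of date.
Remaining liens by effective date: C (Nov 11, 2024), G (Mar 20, 2025), E (Nov 10, 2025), F (Dec 13, 2025), A (Oct 19, 2026), D (Jun 22, 2027).
Since D is not senior to C, the subordination leaves the order unchanged.

B, C, G, E, F, A, D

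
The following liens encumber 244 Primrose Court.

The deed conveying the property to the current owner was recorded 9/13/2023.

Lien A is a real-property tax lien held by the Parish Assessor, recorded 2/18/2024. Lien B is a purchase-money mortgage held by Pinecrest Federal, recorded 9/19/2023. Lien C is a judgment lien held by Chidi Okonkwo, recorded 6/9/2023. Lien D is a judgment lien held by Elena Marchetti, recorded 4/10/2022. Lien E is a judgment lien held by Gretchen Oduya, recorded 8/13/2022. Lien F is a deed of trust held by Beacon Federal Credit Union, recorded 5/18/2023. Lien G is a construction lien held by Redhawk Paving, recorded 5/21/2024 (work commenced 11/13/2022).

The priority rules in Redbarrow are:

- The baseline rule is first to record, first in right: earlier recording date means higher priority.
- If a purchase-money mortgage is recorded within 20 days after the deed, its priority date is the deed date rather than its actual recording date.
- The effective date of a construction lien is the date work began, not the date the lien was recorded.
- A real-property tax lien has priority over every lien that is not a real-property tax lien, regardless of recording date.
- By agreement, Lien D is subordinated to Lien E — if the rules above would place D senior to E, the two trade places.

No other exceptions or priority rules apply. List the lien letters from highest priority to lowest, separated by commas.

Adjusting effective dates: B was recorded within the 20-day window, so its effective date is the deed date 9/13/2023; G's effective date is 11/13/2022, when work began.
As a real-property tax lien, A is senior to every other lien.
Among the remaining liens, by effective date: D (4/10/2022), E (8/13/2022), G (11/13/2022), F (5/18/2023), C (6/9/2023), B (9/13/2023).
The subordination applies — D was senior to E — so D and E swap.

A, E, D, G, F, C, B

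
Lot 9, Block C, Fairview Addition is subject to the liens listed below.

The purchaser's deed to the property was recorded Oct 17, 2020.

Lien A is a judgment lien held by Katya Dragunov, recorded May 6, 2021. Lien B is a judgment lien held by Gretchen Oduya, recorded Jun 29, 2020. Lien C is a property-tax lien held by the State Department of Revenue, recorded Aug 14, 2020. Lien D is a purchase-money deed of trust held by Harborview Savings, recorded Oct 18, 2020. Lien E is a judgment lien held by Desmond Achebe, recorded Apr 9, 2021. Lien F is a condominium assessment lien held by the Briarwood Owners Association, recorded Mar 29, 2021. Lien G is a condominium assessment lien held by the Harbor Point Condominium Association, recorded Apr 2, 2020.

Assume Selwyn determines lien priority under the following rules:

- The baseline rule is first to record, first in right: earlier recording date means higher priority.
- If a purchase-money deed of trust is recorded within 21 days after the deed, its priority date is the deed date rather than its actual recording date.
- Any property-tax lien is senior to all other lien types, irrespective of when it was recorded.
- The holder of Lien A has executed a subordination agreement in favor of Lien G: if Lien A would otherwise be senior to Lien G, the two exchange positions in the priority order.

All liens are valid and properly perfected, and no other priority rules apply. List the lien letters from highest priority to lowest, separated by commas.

Effective dates after the stated exceptions: D relates back to the deed date Oct 17, 2020.
C is a property-tax lien, so it outranks all other liens regardless of date.
Among the remaining liens, by effective date: G (Apr 2, 2020), B (Jun 29, 2020), D (Oct 17, 2020), F (Mar 29, 2021), E (Apr 9, 2021), A (May 6, 2021).
Since A is not senior to G, the subordination leaves the order unchanged.

C, G, B, D, F, E, A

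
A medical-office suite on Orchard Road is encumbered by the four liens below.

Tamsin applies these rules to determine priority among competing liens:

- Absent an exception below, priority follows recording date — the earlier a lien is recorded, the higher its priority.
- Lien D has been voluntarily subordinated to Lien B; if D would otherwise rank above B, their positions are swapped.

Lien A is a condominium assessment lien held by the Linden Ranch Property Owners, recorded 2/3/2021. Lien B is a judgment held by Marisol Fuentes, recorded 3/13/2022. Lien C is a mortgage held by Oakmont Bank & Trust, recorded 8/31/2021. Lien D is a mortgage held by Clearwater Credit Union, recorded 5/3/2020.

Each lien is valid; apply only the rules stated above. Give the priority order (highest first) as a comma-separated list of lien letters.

B, A, C, D

Ordering by effective date: D (5/3/2020), A (2/3/2021), C (8/31/2021), B (3/13/2022).
D is senior to B before the subordination, so the two trade places.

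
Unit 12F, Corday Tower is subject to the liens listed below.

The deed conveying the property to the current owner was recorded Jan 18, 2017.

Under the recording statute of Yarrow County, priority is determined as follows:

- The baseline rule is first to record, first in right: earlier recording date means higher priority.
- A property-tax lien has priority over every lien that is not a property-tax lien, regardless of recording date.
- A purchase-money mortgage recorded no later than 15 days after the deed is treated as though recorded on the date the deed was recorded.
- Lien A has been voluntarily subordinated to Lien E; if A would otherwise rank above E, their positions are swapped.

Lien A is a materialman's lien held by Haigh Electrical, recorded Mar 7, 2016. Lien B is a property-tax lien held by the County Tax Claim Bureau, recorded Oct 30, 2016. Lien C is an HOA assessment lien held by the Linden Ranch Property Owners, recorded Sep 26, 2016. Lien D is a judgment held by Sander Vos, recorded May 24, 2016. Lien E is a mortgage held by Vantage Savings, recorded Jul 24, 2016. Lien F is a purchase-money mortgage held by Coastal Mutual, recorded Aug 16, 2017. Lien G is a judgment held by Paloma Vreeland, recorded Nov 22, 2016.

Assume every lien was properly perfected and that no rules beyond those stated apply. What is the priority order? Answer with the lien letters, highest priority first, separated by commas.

B, E, D, A, C, G, F

Adjusting effective dates: F missed the 15-day window (210 days after the deed), so its recording date stands.
B is a property-tax lien, so it outranks all other liens regardless of date.
The other liens, earliest effective date first: A (Mar 7, 2016), D (May 24, 2016), E (Jul 24, 2016), C (Sep 26, 2016), G (Nov 22, 2016), F (Aug 16, 2017).
The subordination applies — A was senior to E — so A and E swap.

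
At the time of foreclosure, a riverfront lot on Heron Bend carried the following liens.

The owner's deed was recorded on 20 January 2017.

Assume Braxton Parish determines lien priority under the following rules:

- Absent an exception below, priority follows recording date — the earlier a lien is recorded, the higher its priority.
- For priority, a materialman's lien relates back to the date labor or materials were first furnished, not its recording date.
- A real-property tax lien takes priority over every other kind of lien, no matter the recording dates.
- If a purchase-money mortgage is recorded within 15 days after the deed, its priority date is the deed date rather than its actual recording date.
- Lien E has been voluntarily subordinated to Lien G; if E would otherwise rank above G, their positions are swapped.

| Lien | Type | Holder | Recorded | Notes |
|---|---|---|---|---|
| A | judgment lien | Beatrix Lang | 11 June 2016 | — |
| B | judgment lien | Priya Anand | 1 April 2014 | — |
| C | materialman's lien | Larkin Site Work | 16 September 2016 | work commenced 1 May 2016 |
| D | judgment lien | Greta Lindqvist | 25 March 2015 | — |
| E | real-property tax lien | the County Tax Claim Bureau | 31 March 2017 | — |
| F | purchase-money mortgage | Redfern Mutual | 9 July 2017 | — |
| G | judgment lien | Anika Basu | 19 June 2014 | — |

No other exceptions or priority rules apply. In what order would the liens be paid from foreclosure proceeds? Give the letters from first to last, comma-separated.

Effective dates after the stated exceptions: C is treated as recorded 1 May 2016, the work-commencement date; F was recorded 170 days after the deed — beyond 15 days — so no relation-back applies.
E, as a real-property tax lien, has superpriority and ranks first.
Remaining liens by effective date: B (1 April 2014), G (19 June 2014), D (25 March 2015), C (1 May 2016), A (11 June 2016), F (9 July 2017).
E is senior to G before the subordination, so the two trade places.

G, B, E, D, C, A, F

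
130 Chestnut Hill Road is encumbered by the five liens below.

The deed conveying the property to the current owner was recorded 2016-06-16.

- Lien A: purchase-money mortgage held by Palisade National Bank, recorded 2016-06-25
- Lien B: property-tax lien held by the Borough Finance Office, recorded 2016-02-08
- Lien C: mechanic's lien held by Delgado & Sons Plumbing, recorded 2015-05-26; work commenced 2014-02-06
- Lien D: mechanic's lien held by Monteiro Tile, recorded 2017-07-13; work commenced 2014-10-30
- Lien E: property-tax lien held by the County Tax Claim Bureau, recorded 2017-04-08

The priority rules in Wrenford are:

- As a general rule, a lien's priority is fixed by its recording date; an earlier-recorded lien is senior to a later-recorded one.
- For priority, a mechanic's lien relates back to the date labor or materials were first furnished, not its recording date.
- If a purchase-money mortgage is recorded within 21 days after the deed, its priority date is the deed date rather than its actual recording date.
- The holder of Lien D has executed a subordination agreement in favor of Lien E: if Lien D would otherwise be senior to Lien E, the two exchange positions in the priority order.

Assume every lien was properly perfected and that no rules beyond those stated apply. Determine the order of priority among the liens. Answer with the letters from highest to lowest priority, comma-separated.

C, E, B, A, D

Effective dates after the stated exceptions: A's effective date is the deed date, 2016-06-16; C's effective date is 2014-02-06, when work began; D's effective date is 2014-10-30, when work began.
Sorted by effective date: C (2014-02-06), D (2014-10-30), B (2016-02-08), A (2016-06-16), E (2017-04-08).
D is senior to E before the subordination, so the two trade places.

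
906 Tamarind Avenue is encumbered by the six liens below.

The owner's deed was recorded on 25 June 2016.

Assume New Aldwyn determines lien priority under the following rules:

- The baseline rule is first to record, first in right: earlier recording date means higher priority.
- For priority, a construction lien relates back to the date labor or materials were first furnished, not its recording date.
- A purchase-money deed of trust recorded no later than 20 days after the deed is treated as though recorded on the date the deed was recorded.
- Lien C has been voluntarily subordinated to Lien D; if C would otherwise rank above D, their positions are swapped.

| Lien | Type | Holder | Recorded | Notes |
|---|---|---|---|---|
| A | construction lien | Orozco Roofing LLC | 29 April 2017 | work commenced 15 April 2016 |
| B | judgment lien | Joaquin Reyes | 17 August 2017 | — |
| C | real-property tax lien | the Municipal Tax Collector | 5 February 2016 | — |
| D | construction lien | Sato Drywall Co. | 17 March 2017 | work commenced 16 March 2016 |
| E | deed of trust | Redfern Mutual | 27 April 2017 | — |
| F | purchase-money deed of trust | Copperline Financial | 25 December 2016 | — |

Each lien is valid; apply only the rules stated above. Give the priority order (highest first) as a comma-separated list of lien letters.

D, C, A, F, E, B

Effective dates after the stated exceptions: A relates back to 15 April 2016 (work commenced); D relates back to 16 March 2016 (work commenced); F missed the 20-day window (183 days after the deed), so its recording date stands.
By effective date, earliest first: C (5 February 2016), D (16 March 2016), A (15 April 2016), F (25 December 2016), E (27 April 2017), B (17 August 2017).
Because C would otherwise rank above D, the subordination swaps them.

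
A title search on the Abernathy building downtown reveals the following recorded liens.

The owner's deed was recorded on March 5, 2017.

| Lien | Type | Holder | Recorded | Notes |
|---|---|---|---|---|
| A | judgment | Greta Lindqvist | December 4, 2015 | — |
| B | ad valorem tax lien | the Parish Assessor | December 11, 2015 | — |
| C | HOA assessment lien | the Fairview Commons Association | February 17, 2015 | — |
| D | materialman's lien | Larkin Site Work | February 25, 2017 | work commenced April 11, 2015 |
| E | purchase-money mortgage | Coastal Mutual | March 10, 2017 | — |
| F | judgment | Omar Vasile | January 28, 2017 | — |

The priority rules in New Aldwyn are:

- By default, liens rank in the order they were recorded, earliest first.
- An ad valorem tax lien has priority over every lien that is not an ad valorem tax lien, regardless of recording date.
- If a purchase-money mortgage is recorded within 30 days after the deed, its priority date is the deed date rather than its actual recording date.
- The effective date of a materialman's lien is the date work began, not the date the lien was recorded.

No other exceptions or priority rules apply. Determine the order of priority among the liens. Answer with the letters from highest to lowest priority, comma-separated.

First, effective dates: D is treated as recorded April 11, 2015, the work-commencement date; E was recorded within the 30-day window, so its effective date is the deed date March 5, 2017.
As an ad valorem tax lien, B is senior to every other lien.
The other liens, earliest effective date first: C (February 17, 2015), D (April 11, 2015), A (December 4, 2015), F (January 28, 2017), E (March 5, 2017).

B, C, D, A, F, E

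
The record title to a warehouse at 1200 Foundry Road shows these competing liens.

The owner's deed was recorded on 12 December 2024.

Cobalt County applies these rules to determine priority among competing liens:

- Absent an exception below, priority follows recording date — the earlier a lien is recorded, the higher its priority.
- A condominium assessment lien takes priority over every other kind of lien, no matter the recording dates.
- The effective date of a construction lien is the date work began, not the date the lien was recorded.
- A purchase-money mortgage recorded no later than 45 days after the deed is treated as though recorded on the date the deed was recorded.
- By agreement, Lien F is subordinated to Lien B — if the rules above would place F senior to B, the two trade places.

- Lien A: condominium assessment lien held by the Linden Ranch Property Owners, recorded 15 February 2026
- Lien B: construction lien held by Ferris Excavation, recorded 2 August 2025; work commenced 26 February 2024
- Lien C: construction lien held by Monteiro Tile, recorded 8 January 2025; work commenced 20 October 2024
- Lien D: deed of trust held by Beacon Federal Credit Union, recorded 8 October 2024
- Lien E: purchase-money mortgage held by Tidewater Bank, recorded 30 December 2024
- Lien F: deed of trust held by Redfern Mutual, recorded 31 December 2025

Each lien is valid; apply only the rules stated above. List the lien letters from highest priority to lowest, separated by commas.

A, B, D, C, E, F

Effective dates: B is treated as recorded 26 February 2024, the work-commencement date; C's effective date is 20 October 2024, when work began; E's effective date is the deed date, 12 December 2024.
A, as a condominium assessment lien, has superpriority and ranks first.
Remaining liens by effective date: B (26 February 2024), D (8 October 2024), C (20 October 2024), E (12 December 2024), F (31 December 2025).
F is already junior to B, so the subordination agreement changes nothing.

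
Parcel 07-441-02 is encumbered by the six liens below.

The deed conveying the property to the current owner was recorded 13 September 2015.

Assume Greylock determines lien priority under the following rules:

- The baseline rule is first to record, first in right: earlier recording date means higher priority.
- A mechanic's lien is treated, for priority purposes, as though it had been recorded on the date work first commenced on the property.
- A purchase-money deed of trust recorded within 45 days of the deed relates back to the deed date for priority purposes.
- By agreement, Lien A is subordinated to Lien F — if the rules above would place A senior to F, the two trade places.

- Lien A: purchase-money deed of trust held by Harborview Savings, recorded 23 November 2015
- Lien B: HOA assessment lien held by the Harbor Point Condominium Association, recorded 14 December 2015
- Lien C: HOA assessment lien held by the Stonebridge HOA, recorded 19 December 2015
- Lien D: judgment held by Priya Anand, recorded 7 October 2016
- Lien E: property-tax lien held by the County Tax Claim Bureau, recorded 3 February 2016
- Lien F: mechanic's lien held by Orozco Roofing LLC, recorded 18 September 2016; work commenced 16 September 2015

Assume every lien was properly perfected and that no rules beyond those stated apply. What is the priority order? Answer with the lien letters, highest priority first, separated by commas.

Effective dates: A missed the 45-day window (71 days after the deed), so its recording date stands; F is treated as recorded 16 September 2015, the work-commencement date.
Sorted by effective date: F (16 September 2015), A (23 November 2015), B (14 December 2015), C (19 December 2015), E (3 February 2016), D (7 October 2016).
A already ranks below F; the subordination has no effect.

F, A, B, C, E, D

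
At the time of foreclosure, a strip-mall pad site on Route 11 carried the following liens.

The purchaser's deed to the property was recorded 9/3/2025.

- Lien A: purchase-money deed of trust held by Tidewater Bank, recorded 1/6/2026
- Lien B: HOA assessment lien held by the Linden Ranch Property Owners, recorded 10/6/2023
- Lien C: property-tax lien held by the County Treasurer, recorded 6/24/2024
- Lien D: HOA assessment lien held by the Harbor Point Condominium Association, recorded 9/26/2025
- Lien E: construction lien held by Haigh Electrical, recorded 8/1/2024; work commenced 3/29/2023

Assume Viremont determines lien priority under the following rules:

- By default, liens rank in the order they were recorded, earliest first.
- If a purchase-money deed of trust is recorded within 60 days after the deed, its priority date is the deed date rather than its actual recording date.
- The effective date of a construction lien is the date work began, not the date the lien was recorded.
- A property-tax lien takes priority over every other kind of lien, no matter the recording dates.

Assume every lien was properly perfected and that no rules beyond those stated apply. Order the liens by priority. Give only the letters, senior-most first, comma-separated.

C, E, B, D, A

First, effective dates: A missed the 60-day window (125 days after the deed), so its recording date stands; E is treated as recorded 3/29/2023, the work-commencement date.
C is a property-tax lien and takes priority over every other lien.
The other liens, earliest effective date first: E (3/29/2023), B (10/6/2023), D (9/26/2025), A (1/6/2026).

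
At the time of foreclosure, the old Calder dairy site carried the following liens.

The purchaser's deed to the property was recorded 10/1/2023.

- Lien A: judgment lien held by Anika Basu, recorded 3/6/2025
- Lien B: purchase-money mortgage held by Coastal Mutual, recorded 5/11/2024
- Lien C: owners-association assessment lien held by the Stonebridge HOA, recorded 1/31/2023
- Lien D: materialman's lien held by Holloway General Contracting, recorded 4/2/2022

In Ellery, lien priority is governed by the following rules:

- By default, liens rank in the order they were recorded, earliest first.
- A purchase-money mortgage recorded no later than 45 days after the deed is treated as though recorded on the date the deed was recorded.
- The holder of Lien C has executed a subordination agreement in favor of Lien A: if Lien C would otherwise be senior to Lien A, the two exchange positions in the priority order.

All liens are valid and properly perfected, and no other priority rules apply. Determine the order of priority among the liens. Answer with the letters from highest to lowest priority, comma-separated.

Adjusting effective dates: B was recorded 223 days after the deed, outside the 45-day window, so it keeps its recording date.
By effective date: D (4/2/2022), C (1/31/2023), B (5/11/2024), A (3/6/2025).
Because C would otherwise rank above A, the subordination swaps them.

D, A, B, C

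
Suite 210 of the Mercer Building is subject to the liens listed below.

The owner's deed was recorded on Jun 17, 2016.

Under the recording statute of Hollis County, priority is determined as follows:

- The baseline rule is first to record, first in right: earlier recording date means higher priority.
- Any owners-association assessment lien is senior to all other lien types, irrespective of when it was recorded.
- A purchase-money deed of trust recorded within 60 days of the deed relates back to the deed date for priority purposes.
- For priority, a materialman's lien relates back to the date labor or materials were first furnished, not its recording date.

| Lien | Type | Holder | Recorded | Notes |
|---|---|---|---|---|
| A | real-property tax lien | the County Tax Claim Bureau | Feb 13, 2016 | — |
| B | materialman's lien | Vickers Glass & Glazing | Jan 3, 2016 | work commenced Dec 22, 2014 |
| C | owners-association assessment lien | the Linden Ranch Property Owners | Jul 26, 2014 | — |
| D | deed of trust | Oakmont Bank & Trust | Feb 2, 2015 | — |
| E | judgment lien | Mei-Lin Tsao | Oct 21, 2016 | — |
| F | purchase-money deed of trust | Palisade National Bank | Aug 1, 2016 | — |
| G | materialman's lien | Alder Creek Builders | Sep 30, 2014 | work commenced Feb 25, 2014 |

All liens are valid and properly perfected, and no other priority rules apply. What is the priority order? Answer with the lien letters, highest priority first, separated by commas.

C, G, B, D, A, F, E

First, effective dates: B relates back to Dec 22, 2014 (work commenced); F relates back to the deed date Jun 17, 2016; G is treated as recorded Feb 25, 2014, the work-commencement date.
C is an owners-association assessment lien, so it outranks all other liens regardless of date.
Ordering the rest by effective date: G (Feb 25, 2014), B (Dec 22, 2014), D (Feb 2, 2015), A (Feb 13, 2016), F (Jun 17, 2016), E (Oct 21, 2016).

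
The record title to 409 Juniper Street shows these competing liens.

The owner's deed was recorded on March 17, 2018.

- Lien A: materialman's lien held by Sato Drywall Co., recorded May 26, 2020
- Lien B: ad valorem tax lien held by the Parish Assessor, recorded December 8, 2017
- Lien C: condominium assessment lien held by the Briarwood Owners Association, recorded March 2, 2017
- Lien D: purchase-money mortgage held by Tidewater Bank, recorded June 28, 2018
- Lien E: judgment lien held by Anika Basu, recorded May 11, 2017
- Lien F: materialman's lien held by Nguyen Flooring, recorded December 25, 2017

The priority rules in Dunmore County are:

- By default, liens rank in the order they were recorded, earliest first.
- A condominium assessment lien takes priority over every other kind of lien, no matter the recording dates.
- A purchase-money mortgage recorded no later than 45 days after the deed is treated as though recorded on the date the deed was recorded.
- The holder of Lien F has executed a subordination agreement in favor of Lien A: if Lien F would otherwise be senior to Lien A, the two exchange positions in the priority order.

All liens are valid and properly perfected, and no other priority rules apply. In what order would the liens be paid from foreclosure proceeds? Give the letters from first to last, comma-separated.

C, E, B, A, D, F

Effective dates after the stated exceptions: D was recorded 103 days after the deed — beyond 45 days — so no relation-back applies.
C is a condominium assessment lien, so it outranks all other liens regardless of date.
The other liens, earliest effective date first: E (May 11, 2017), B (December 8, 2017), F (December 25, 2017), D (June 28, 2018), A (May 26, 2020).
F would otherwise be senior to A, so under the subordination agreement F and A exchange positions.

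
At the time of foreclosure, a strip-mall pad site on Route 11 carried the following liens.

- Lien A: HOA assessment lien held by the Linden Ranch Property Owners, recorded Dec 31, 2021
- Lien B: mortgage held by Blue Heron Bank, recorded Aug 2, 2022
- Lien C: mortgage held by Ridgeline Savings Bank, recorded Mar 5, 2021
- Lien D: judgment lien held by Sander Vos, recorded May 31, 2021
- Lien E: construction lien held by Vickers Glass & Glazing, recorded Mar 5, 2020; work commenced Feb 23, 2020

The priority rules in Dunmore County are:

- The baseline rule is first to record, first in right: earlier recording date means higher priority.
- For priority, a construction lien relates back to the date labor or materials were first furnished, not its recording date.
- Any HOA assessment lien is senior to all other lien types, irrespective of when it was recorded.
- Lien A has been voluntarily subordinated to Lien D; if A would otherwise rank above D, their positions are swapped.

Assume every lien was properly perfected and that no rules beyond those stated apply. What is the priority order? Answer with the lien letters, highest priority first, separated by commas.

D, E, C, A, B

Effective dates after the stated exceptions: E's effective date is Feb 23, 2020, when work began.
A, as an HOA assessment lien, has superpriority and ranks first.
The other liens, earliest effective date first: E (Feb 23, 2020), C (Mar 5, 2021), D (May 31, 2021), B (Aug 2, 2022).
A is senior to D before the subordination, so the two trade places.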